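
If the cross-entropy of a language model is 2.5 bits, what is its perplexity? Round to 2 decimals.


Perplexity formula: PP = 2^H
H = 2.5
PP = 2^2.5
Decompose: 2^2.5 = 2^2 * 2^0.5 = 2^2 * sqrt(2)
2^2 = 4, sqrt(2) ~ 1.4142136
PP ~ 4 * 1.4142136 = 5.6568544
Rounded to 2 decimals: 5.66

5.66


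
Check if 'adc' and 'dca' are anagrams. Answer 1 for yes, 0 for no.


Sort characters of 'adc': 'acd'
Sort characters of 'dca': 'acd'
Sorted forms match -> they ARE anagrams
Result: 1

1


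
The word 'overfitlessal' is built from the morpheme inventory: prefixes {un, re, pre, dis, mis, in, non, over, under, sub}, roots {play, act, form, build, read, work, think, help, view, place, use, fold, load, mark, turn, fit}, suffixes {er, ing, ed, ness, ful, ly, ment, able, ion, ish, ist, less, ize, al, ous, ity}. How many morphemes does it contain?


Segmenting 'overfitlessal' against the inventory:
  'over' -> prefix (morpheme 1)
  'fit' -> root (morpheme 2)
  'less' -> suffix (morpheme 3)
  'al' -> suffix (morpheme 4)
Total morphemes: 4

4


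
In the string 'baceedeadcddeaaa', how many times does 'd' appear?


Scanning 'baceedeadcddeaaa' for 'd':
  Position 5: 'd' -> MATCH (count: 1)
  Position 8: 'd' -> MATCH (count: 2)
  Position 10: 'd' -> MATCH (count: 3)
  Position 11: 'd' -> MATCH (count: 4)
Total occurrences of 'd': 4

4


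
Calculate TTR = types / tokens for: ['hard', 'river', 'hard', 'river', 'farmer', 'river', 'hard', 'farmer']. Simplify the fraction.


Tokens: 8
Unique types: ('farmer', 'hard', 'river') = 3
TTR = 3/8
Already in lowest terms.

3/8


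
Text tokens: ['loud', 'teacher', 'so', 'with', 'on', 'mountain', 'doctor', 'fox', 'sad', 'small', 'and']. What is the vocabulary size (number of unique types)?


Listing all tokens and tracking unique types:
  Token 1: 'loud' -> NEW (unique so far: 1)
  Token 2: 'teacher' -> NEW (unique so far: 2)
  Token 3: 'so' -> NEW (unique so far: 3)
  Token 4: 'with' -> NEW (unique so far: 4)
  Token 5: 'on' -> NEW (unique so far: 5)
  Token 6: 'mountain' -> NEW (unique so far: 6)
  Token 7: 'doctor' -> NEW (unique so far: 7)
  Token 8: 'fox' -> NEW (unique so far: 8)
  Token 9: 'sad' -> NEW (unique so far: 9)
  Token 10: 'small' -> NEW (unique so far: 10)
  Token 11: 'and' -> NEW (unique so far: 11)
Unique types: ('and', 'doctor', 'fox', 'loud', 'mountain', 'on', 'sad', 'small', 'so', 'teacher', 'with')
Vocabulary size: 11

11


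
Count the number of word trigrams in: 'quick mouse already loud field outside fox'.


Word trigrams from [7] words:
  Trigram 1: (quick mouse already)
  Trigram 2: (mouse already loud)
  Trigram 3: (already loud field)
  Trigram 4: (loud field outside)
  Trigram 5: (field outside fox)
Total word trigrams: 7 - 2 = 5

5


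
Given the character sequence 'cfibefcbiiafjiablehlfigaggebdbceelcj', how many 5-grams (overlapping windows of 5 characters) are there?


String 'cfibefcbiiafjiablehlfigaggebdbceelcj' has length L = 36.
Number of overlapping n-grams = L - n + 1
Substituting: 36 - 5 + 1 = 32

32


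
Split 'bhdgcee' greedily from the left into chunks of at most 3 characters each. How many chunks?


'bhdgcee' has 7 characters.
Chunking with max size 3:
  Chunk 1: 'bhd' (positions 0-2)
  Chunk 2: 'gce' (positions 3-5)
  Chunk 3: 'e' (positions 6-6)
Total chunks: ceil(7 / 3) = 3

3


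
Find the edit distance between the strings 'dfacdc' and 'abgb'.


Building DP table for s1='dfacdc' (len 6) and s2='abgb' (len 4):
       a  b  g  b
    0  1  2  3  4
  d 1  1  2  3  4
  f 2  2  2  3  4
  a 3  2  3  3  4
  c 4  3  3  4  4
  d 5  4  4  4  5
  c 6  5  5  5  5
Edit distance = dp[6][4] = 5

5


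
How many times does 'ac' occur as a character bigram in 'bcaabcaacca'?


Scanning 'bcaabcaacca' for bigram 'ac':
  Position 0: 'bc' -> no
  Position 1: 'ca' -> no
  Position 2: 'aa' -> no
  Position 3: 'ab' -> no
  Position 4: 'bc' -> no
  Position 5: 'ca' -> no
  Position 6: 'aa' -> no
  Position 7: 'ac' -> MATCH
  Position 8: 'cc' -> no
  Position 9: 'ca' -> no
Total matches: 1

1


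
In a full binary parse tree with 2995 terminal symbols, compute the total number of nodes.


Leaf nodes (terminals): 2995
Internal nodes = n - 1 = 2995 - 1 = 2994
Total = leaves + internal = 2995 + 2994 = 5989

5989


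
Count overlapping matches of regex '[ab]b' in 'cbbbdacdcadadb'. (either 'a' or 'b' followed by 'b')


Pattern: [ab]b means either 'a' or 'b' followed by 'b'.
Scanning 'cbbbdacdcadadb' position-by-position:
  Pos 0: window 'cb' -> no
  Pos 1: window 'bb' -> MATCH
  Pos 2: window 'bb' -> MATCH
  Pos 3: window 'bd' -> no
  Pos 4: window 'da' -> no
  Pos 5: window 'ac' -> no
  Pos 6: window 'cd' -> no
  Pos 7: window 'dc' -> no
  Pos 8: window 'ca' -> no
  Pos 9: window 'ad' -> no
  Pos 10: window 'da' -> no
  Pos 11: window 'ad' -> no
  Pos 12: window 'db' -> no
  Pos 13: window 'b' -> no
Total matches: 2

2


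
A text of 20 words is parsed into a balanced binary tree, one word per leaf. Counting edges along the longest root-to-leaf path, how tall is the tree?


In a balanced binary tree with n leaves the deepest leaf is ceil(log2(n)) edges below the root.
log2(20) = 4.3219
ceil(4.3219) = 5
height (edges) = 5

5


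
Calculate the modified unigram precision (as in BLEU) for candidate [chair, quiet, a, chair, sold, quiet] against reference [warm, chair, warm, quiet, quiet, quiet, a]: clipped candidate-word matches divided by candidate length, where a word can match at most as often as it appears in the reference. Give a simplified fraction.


Reference word counts: {'a': 1, 'chair': 1, 'quiet': 3, 'warm': 2}
Checking each candidate word (with clipping):
  'chair' -> in reference (ref count 1, used 1/1) -> match (matches: 1)
  'quiet' -> in reference (ref count 3, used 1/3) -> match (matches: 2)
  'a' -> in reference (ref count 1, used 1/1) -> match (matches: 3)
  'chair' -> ref count 1 already used up (1/1) -> clipped, no match (matches: 3)
  'sold' -> not in reference -> no match (matches: 3)
  'quiet' -> in reference (ref count 3, used 2/3) -> match (matches: 4)
Clipped matches: 4, Candidate length: 6
Precision = 4/6 = 2/3

2/3


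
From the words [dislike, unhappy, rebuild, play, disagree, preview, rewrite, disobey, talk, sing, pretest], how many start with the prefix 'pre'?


Checking each word for prefix 'pre':
  'dislike' -> no (count: 0)
  'unhappy' -> no (count: 0)
  'rebuild' -> no (count: 0)
  'play' -> no (count: 0)
  'disagree' -> no (count: 0)
  'preview' -> YES, starts with 'pre' (count: 1)
  'rewrite' -> no (count: 1)
  'disobey' -> no (count: 1)
  'talk' -> no (count: 1)
  'sing' -> no (count: 1)
  'pretest' -> YES, starts with 'pre' (count: 2)
Total with prefix 'pre': 2

2


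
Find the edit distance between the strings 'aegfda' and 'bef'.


Building DP table for s1='aegfda' (len 6) and s2='bef' (len 3):
       b  e  f
    0  1  2  3
  a 1  1  2  3
  e 2  2  1  2
  g 3  3  2  2
  f 4  4  3  2
  d 5  5  4  3
  a 6  6  5  4
Edit distance = dp[6][3] = 4

4


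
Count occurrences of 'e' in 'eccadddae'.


Scanning 'eccadddae' for 'e':
  Position 0: 'e' -> MATCH (count: 1)
  Position 8: 'e' -> MATCH (count: 2)
Total occurrences of 'e': 2

2


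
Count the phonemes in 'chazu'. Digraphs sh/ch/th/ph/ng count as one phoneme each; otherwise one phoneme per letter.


Parsing 'chazu' greedily, digraphs first:
  'ch' -> digraph (1 consonant phoneme) (phonemes so far: 1)
  'a' -> vowel phoneme (phonemes so far: 2)
  'z' -> consonant phoneme (phonemes so far: 3)
  'u' -> vowel phoneme (phonemes so far: 4)
Total phonemes: 4

4


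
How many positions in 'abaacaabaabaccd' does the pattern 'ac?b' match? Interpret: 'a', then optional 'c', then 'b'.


Pattern: ac?b means 'a', then optional 'c', then 'b'.
Scanning 'abaacaabaabaccd' position-by-position:
  Pos 0: window 'aba' -> MATCH
  Pos 1: window 'baa' -> no
  Pos 2: window 'aac' -> no
  Pos 3: window 'aca' -> no
  Pos 4: window 'caa' -> no
  Pos 5: window 'aab' -> no
  Pos 6: window 'aba' -> MATCH
  Pos 7: window 'baa' -> no
  Pos 8: window 'aab' -> no
  Pos 9: window 'aba' -> MATCH
  Pos 10: window 'bac' -> no
  Pos 11: window 'acc' -> no
  Pos 12: window 'ccd' -> no
  Pos 13: window 'cd' -> no
  Pos 14: window 'd' -> no
Total matches: 3

3


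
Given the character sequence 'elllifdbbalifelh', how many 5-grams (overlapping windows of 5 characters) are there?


String 'elllifdbbalifelh' has length L = 16.
Number of overlapping n-grams = L - n + 1
Substituting: 16 - 5 + 1 = 12

12


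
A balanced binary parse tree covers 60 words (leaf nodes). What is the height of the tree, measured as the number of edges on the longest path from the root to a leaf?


In a balanced binary tree with n leaves the deepest leaf is ceil(log2(n)) edges below the root.
log2(60) = 5.9069
ceil(5.9069) = 6
height (edges) = 6

6


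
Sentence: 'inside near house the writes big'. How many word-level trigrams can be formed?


Word trigrams from [6] words:
  Trigram 1: (inside near house)
  Trigram 2: (near house the)
  Trigram 3: (house the writes)
  Trigram 4: (the writes big)
Total word trigrams: 6 - 2 = 4

4


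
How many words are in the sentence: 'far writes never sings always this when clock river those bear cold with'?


Counting words by splitting on spaces:
  Word 1: 'far'
  Word 2: 'writes'
  Word 3: 'never'
  Word 4: 'sings'
  Word 5: 'always'
  Word 6: 'this'
  Word 7: 'when'
  Word 8: 'clock'
  Word 9: 'river'
  Word 10: 'those'
  Word 11: 'bear'
  Word 12: 'cold'
  Word 13: 'with'
Total words: 13

13


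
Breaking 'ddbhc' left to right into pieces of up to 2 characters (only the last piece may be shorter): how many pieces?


'ddbhc' has 5 characters.
Chunking with max size 2:
  Chunk 1: 'dd' (positions 0-1)
  Chunk 2: 'bh' (positions 2-3)
  Chunk 3: 'c' (positions 4-4)
Total chunks: ceil(5 / 2) = 3

3


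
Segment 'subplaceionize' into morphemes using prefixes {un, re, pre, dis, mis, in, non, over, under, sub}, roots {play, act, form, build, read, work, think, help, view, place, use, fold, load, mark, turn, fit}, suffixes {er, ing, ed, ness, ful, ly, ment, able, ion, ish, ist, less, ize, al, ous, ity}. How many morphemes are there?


Segmenting 'subplaceionize' against the inventory:
  'sub' -> prefix (morpheme 1)
  'place' -> root (morpheme 2)
  'ion' -> suffix (morpheme 3)
  'ize' -> suffix (morpheme 4)
Total morphemes: 4

4


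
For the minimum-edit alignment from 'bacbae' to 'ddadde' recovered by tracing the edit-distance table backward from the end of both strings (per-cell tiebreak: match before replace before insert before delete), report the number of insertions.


Edit distance = 5. Backtracking from cell (6, 6) with preference match > replace > insert > delete,
then listing the resulting alignment 'bacbae' -> 'ddadde' left to right:
  Step 1: replace b->d
  Step 2: replace a->d
  Step 3: replace c->a
  Step 4: replace b->d
  Step 5: replace a->d
  Step 6: keep 'e'
Total insertions: 0

0


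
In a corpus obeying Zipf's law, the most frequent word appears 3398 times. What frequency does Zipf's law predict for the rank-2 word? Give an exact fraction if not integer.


Zipf's law: freq(rank) = f1 / rank
f1 = 3398, rank = 2
freq = 3398 / 2
= 1699

1699


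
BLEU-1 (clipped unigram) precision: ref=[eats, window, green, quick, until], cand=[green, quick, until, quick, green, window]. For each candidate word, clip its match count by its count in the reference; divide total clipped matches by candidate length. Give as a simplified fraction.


Reference word counts: {'eats': 1, 'green': 1, 'quick': 1, 'until': 1, 'window': 1}
Checking each candidate word (with clipping):
  'green' -> in reference (ref count 1, used 1/1) -> match (matches: 1)
  'quick' -> in reference (ref count 1, used 1/1) -> match (matches: 2)
  'until' -> in reference (ref count 1, used 1/1) -> match (matches: 3)
  'quick' -> ref count 1 already used up (1/1) -> clipped, no match (matches: 3)
  'green' -> ref count 1 already used up (1/1) -> clipped, no match (matches: 3)
  'window' -> in reference (ref count 1, used 1/1) -> match (matches: 4)
Clipped matches: 4, Candidate length: 6
Precision = 4/6 = 2/3

2/3


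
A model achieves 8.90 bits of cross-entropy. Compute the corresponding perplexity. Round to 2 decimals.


Perplexity formula: PP = 2^H
H = 8.90
PP = 2^8.90
Decompose: 2^8.90 = 2^8 * 2^0.90
2^8 = 256, 2^0.90 ~ 1.8660660
PP ~ 256 * 1.8660660 = 477.7128960
Rounded to 2 decimals: 477.71

477.71


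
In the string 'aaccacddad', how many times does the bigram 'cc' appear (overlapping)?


Scanning 'aaccacddad' for bigram 'cc':
  Position 0: 'aa' -> no
  Position 1: 'ac' -> no
  Position 2: 'cc' -> MATCH
  Position 3: 'ca' -> no
  Position 4: 'ac' -> no
  Position 5: 'cd' -> no
  Position 6: 'dd' -> no
  Position 7: 'da' -> no
  Position 8: 'ad' -> no
Total matches: 1

1


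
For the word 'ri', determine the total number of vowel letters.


Scanning each character of 'ri':
  Position 1: 'r' -> consonant (running count: 0)
  Position 2: 'i' -> vowel (running count: 1)
Total vowels: 1

1


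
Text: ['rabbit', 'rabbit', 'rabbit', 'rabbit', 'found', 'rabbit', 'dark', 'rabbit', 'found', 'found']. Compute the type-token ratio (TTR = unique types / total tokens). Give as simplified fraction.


Tokens: 10
Unique types: ('dark', 'found', 'rabbit') = 3
TTR = 3/10
Already in lowest terms.

3/10


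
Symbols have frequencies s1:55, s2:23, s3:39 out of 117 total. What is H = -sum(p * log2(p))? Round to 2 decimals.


Computing entropy H = -sum(p_i * log2(p_i)):
  s1: p = 55/117 = 0.4701, -p*log2(p) = 0.5119
  s2: p = 23/117 = 0.1966, -p*log2(p) = 0.4613
  s3: p = 39/117 = 0.3333, -p*log2(p) = 0.5283
H = sum of terms = 1.5015
Rounded to 2 decimals: 1.50

1.50


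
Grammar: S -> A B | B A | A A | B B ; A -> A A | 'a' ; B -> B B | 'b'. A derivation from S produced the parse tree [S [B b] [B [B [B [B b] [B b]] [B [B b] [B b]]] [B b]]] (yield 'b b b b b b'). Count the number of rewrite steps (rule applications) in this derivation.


Every bracketed nonterminal node [X ...] in the tree is produced by exactly one rule application.
Reading the tree off as a leftmost derivation:
  Step 1: S  =>  B B   (applied S -> B B)
  Step 2: B B  =>  b B   (applied B -> b)
  Step 3: b B  =>  b B B   (applied B -> B B)
  Step 4: b B B  =>  b B B B   (applied B -> B B)
  Step 5: b B B B  =>  b B B B B   (applied B -> B B)
  Step 6: b B B B B  =>  b b B B B   (applied B -> b)
  Step 7: b b B B B  =>  b b b B B   (applied B -> b)
  Step 8: b b b B B  =>  b b b B B B   (applied B -> B B)
  Step 9: b b b B B B  =>  b b b b B B   (applied B -> b)
  Step 10: b b b b B B  =>  b b b b b B   (applied B -> b)
  Step 11: b b b b b B  =>  b b b b b b   (applied B -> b)
Final yield: b b b b b b
Total rewrite steps: 11

11


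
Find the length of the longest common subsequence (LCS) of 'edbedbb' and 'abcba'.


DP table for LCS of 'edbedbb' and 'abcba':
       a  b  c  b  a
    0  0  0  0  0  0
  e 0  0  0  0  0  0
  d 0  0  0  0  0  0
  b 0  0  1  1  1  1
  e 0  0  1  1  1  1
  d 0  0  1  1  1  1
  b 0  0  1  1  2  2
  b 0  0  1  1  2  2
LCS: 'bb'
LCS length = 2

2


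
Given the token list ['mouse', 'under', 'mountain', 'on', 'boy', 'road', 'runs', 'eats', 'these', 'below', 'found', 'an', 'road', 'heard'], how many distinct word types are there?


Listing all tokens and tracking unique types:
  Token 1: 'mouse' -> NEW (unique so far: 1)
  Token 2: 'under' -> NEW (unique so far: 2)
  Token 3: 'mountain' -> NEW (unique so far: 3)
  Token 4: 'on' -> NEW (unique so far: 4)
  Token 5: 'boy' -> NEW (unique so far: 5)
  Token 6: 'road' -> NEW (unique so far: 6)
  Token 7: 'runs' -> NEW (unique so far: 7)
  Token 8: 'eats' -> NEW (unique so far: 8)
  Token 9: 'these' -> NEW (unique so far: 9)
  Token 10: 'below' -> NEW (unique so far: 10)
  Token 11: 'found' -> NEW (unique so far: 11)
  Token 12: 'an' -> NEW (unique so far: 12)
  Token 13: 'road' -> duplicate (unique so far: 12)
  Token 14: 'heard' -> NEW (unique so far: 13)
Unique types: ('an', 'below', 'boy', 'eats', 'found', 'heard', 'mountain', 'mouse', 'on', 'road', 'runs', 'these', 'under')
Vocabulary size: 13

13


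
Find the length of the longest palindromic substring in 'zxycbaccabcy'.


Scanning 'zxycbaccabcy' for palindromic substrings.
Substring at positions 2-11: 'ycbaccabcy'.
Check: reverse('ycbaccabcy') = 'ycbaccabcy' -> palindrome confirmed.
Neighbouring characters ('x' / '-') break symmetry, so it cannot extend further.
No longer palindromic substring exists; longest length = 10

10


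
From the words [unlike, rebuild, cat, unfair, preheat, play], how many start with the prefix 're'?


Checking each word for prefix 're':
  'unlike' -> no (count: 0)
  'rebuild' -> YES, starts with 're' (count: 1)
  'cat' -> no (count: 1)
  'unfair' -> no (count: 1)
  'preheat' -> no (count: 1)
  'play' -> no (count: 1)
Total with prefix 're': 1

1


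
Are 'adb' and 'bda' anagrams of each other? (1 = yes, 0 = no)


Sort characters of 'adb': 'abd'
Sort characters of 'bda': 'abd'
Sorted forms match -> they ARE anagrams
Result: 1

1


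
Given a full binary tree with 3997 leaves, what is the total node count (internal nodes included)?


Leaf nodes (terminals): 3997
Internal nodes = n - 1 = 3997 - 1 = 3996
Total = leaves + internal = 3997 + 3996 = 7993

7993


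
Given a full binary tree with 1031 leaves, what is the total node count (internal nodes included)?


Leaf nodes (terminals): 1031
Internal nodes = n - 1 = 1031 - 1 = 1030
Total = leaves + internal = 1031 + 1030 = 2061

2061


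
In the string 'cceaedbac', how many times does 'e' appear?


Scanning 'cceaedbac' for 'e':
  Position 2: 'e' -> MATCH (count: 1)
  Position 4: 'e' -> MATCH (count: 2)
Total occurrences of 'e': 2

2


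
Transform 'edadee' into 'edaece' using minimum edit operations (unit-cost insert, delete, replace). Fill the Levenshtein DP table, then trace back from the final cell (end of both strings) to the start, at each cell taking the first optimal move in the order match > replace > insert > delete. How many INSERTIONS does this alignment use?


Edit distance = 2. Backtracking from cell (6, 6) with preference match > replace > insert > delete,
then listing the resulting alignment 'edadee' -> 'edaece' left to right:
  Step 1: keep 'e'
  Step 2: keep 'd'
  Step 3: keep 'a'
  Step 4: replace d->e
  Step 5: replace e->c
  Step 6: keep 'e'
Total insertions: 0

0


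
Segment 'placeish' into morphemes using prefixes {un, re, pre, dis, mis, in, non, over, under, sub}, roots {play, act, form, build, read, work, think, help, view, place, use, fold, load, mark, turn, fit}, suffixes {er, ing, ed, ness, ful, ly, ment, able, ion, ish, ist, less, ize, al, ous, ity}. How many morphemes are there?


Segmenting 'placeish' against the inventory:
  'place' -> root (morpheme 1)
  'ish' -> suffix (morpheme 2)
Total morphemes: 2

2


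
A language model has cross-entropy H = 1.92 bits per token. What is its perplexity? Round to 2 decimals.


Perplexity formula: PP = 2^H
H = 1.92
PP = 2^1.92
Decompose: 2^1.92 = 2^1 * 2^0.92
2^1 = 2, 2^0.92 ~ 1.8921153
PP ~ 2 * 1.8921153 = 3.7842306
Rounded to 2 decimals: 3.78

3.78


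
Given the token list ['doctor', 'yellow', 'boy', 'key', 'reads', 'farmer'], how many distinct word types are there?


Listing all tokens and tracking unique types:
  Token 1: 'doctor' -> NEW (unique so far: 1)
  Token 2: 'yellow' -> NEW (unique so far: 2)
  Token 3: 'boy' -> NEW (unique so far: 3)
  Token 4: 'key' -> NEW (unique so far: 4)
  Token 5: 'reads' -> NEW (unique so far: 5)
  Token 6: 'farmer' -> NEW (unique so far: 6)
Unique types: ('boy', 'doctor', 'farmer', 'key', 'reads', 'yellow')
Vocabulary size: 6

6


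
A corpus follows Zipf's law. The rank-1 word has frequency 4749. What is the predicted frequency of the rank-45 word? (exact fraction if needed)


Zipf's law: freq(rank) = f1 / rank
f1 = 4749, rank = 45
freq = 4749 / 45
GCD(4749, 45) = 3
Simplified: 1583/15

1583/15


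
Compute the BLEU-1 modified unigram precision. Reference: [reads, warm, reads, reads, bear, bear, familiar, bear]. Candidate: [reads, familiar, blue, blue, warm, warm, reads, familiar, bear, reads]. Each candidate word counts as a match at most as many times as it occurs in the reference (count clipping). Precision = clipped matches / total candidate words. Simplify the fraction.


Reference word counts: {'bear': 3, 'familiar': 1, 'reads': 3, 'warm': 1}
Checking each candidate word (with clipping):
  'reads' -> in reference (ref count 3, used 1/3) -> match (matches: 1)
  'familiar' -> in reference (ref count 1, used 1/1) -> match (matches: 2)
  'blue' -> not in reference -> no match (matches: 2)
  'blue' -> not in reference -> no match (matches: 2)
  'warm' -> in reference (ref count 1, used 1/1) -> match (matches: 3)
  'warm' -> ref count 1 already used up (1/1) -> clipped, no match (matches: 3)
  'reads' -> in reference (ref count 3, used 2/3) -> match (matches: 4)
  'familiar' -> ref count 1 already used up (1/1) -> clipped, no match (matches: 4)
  'bear' -> in reference (ref count 3, used 1/3) -> match (matches: 5)
  'reads' -> in reference (ref count 3, used 3/3) -> match (matches: 6)
Clipped matches: 6, Candidate length: 10
Precision = 6/10 = 3/5

3/5


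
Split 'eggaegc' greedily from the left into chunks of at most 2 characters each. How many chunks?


'eggaegc' has 7 characters.
Chunking with max size 2:
  Chunk 1: 'eg' (positions 0-1)
  Chunk 2: 'ga' (positions 2-3)
  Chunk 3: 'eg' (positions 4-5)
  Chunk 4: 'c' (positions 6-6)
Total chunks: ceil(7 / 2) = 4

4


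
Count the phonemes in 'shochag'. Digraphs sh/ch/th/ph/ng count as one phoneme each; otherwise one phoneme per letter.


Parsing 'shochag' greedily, digraphs first:
  'sh' -> digraph (1 consonant phoneme) (phonemes so far: 1)
  'o' -> vowel phoneme (phonemes so far: 2)
  'ch' -> digraph (1 consonant phoneme) (phonemes so far: 3)
  'a' -> vowel phoneme (phonemes so far: 4)
  'g' -> consonant phoneme (phonemes so far: 5)
Total phonemes: 5

5


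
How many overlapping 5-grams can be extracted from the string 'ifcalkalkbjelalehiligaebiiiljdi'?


String 'ifcalkalkbjelalehiligaebiiiljdi' has length L = 31.
Number of overlapping n-grams = L - n + 1
Substituting: 31 - 5 + 1 = 27

27


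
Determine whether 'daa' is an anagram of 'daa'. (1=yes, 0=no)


Sort characters of 'daa': 'aad'
Sort characters of 'daa': 'aad'
Sorted forms match -> they ARE anagrams
Result: 1

1


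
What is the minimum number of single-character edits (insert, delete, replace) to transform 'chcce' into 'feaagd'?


Building DP table for s1='chcce' (len 5) and s2='feaagd' (len 6):
       f  e  a  a  g  d
    0  1  2  3  4  5  6
  c 1  1  2  3  4  5  6
  h 2  2  2  3  4  5  6
  c 3  3  3  3  4  5  6
  c 4  4  4  4  4  5  6
  e 5  5  4  5  5  5  6
Edit distance = dp[5][6] = 6

6


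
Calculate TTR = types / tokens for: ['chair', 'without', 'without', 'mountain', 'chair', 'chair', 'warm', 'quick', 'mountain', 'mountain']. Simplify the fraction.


Tokens: 10
Unique types: ('chair', 'mountain', 'quick', 'warm', 'without') = 5
TTR = 5/10
Simplify: divide both by 5 -> 1/2
TTR = 1/2

1/2


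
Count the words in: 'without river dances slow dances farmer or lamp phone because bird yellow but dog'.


Counting words by splitting on spaces:
  Word 1: 'without'
  Word 2: 'river'
  Word 3: 'dances'
  Word 4: 'slow'
  Word 5: 'dances'
  Word 6: 'farmer'
  Word 7: 'or'
  Word 8: 'lamp'
  Word 9: 'phone'
  Word 10: 'because'
  Word 11: 'bird'
  Word 12: 'yellow'
  Word 13: 'but'
  Word 14: 'dog'
Total words: 14

14


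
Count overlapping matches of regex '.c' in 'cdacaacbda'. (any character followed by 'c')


Pattern: .c means any character followed by 'c'.
Scanning 'cdacaacbda' position-by-position:
  Pos 0: window 'cd' -> no
  Pos 1: window 'da' -> no
  Pos 2: window 'ac' -> MATCH
  Pos 3: window 'ca' -> no
  Pos 4: window 'aa' -> no
  Pos 5: window 'ac' -> MATCH
  Pos 6: window 'cb' -> no
  Pos 7: window 'bd' -> no
  Pos 8: window 'da' -> no
  Pos 9: window 'a' -> no
Total matches: 2

2


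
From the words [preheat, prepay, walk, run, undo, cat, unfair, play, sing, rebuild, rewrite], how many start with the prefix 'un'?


Checking each word for prefix 'un':
  'preheat' -> no (count: 0)
  'prepay' -> no (count: 0)
  'walk' -> no (count: 0)
  'run' -> no (count: 0)
  'undo' -> YES, starts with 'un' (count: 1)
  'cat' -> no (count: 1)
  'unfair' -> YES, starts with 'un' (count: 2)
  'play' -> no (count: 2)
  'sing' -> no (count: 2)
  'rebuild' -> no (count: 2)
  'rewrite' -> no (count: 2)
Total with prefix 'un': 2

2


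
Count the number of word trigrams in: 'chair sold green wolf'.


Word trigrams from [4] words:
  Trigram 1: (chair sold green)
  Trigram 2: (sold green wolf)
Total word trigrams: 4 - 2 = 2

2


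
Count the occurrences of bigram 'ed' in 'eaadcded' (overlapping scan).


Scanning 'eaadcded' for bigram 'ed':
  Position 0: 'ea' -> no
  Position 1: 'aa' -> no
  Position 2: 'ad' -> no
  Position 3: 'dc' -> no
  Position 4: 'cd' -> no
  Position 5: 'de' -> no
  Position 6: 'ed' -> MATCH
Total matches: 1

1


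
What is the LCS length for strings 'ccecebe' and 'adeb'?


DP table for LCS of 'ccecebe' and 'adeb':
       a  d  e  b
    0  0  0  0  0
  c 0  0  0  0  0
  c 0  0  0  0  0
  e 0  0  0  1  1
  c 0  0  0  1  1
  e 0  0  0  1  1
  b 0  0  0  1  2
  e 0  0  0  1  2
LCS: 'eb'
LCS length = 2

2


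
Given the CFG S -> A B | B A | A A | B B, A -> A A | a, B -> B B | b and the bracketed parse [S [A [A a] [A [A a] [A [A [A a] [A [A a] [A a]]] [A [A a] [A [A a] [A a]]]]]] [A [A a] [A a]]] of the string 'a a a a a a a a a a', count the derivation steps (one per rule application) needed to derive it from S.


Every bracketed nonterminal node [X ...] in the tree is produced by exactly one rule application.
Reading the tree off as a leftmost derivation:
  Step 1: S  =>  A A   (applied S -> A A)
  Step 2: A A  =>  A A A   (applied A -> A A)
  Step 3: A A A  =>  a A A   (applied A -> a)
  Step 4: a A A  =>  a A A A   (applied A -> A A)
  Step 5: a A A A  =>  a a A A   (applied A -> a)
  Step 6: a a A A  =>  a a A A A   (applied A -> A A)
  Step 7: a a A A A  =>  a a A A A A   (applied A -> A A)
  Step 8: a a A A A A  =>  a a a A A A   (applied A -> a)
  Step 9: a a a A A A  =>  a a a A A A A   (applied A -> A A)
  Step 10: a a a A A A A  =>  a a a a A A A   (applied A -> a)
  Step 11: a a a a A A A  =>  a a a a a A A   (applied A -> a)
  Step 12: a a a a a A A  =>  a a a a a A A A   (applied A -> A A)
  Step 13: a a a a a A A A  =>  a a a a a a A A   (applied A -> a)
  Step 14: a a a a a a A A  =>  a a a a a a A A A   (applied A -> A A)
  Step 15: a a a a a a A A A  =>  a a a a a a a A A   (applied A -> a)
  Step 16: a a a a a a a A A  =>  a a a a a a a a A   (applied A -> a)
  Step 17: a a a a a a a a A  =>  a a a a a a a a A A   (applied A -> A A)
  Step 18: a a a a a a a a A A  =>  a a a a a a a a a A   (applied A -> a)
  Step 19: a a a a a a a a a A  =>  a a a a a a a a a a   (applied A -> a)
Final yield: a a a a a a a a a a
Total rewrite steps: 19

19


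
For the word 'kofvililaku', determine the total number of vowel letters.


Scanning each character of 'kofvililaku':
  Position 1: 'k' -> consonant (running count: 0)
  Position 2: 'o' -> vowel (running count: 1)
  Position 3: 'f' -> consonant (running count: 1)
  Position 4: 'v' -> consonant (running count: 1)
  Position 5: 'i' -> vowel (running count: 2)
  Position 6: 'l' -> consonant (running count: 2)
  Position 7: 'i' -> vowel (running count: 3)
  Position 8: 'l' -> consonant (running count: 3)
  Position 9: 'a' -> vowel (running count: 4)
  Position 10: 'k' -> consonant (running count: 4)
  Position 11: 'u' -> vowel (running count: 5)
Total vowels: 5

5


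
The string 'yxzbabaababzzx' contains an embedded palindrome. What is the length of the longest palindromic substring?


Scanning 'yxzbabaababzzx' for palindromic substrings.
Substring at positions 2-11: 'zbabaababz'.
Check: reverse('zbabaababz') = 'zbabaababz' -> palindrome confirmed.
Neighbouring characters ('x' / 'z') break symmetry, so it cannot extend further.
No longer palindromic substring exists; longest length = 10

10


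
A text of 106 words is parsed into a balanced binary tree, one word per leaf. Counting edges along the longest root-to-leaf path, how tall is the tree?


In a balanced binary tree with n leaves the deepest leaf is ceil(log2(n)) edges below the root.
log2(106) = 6.7279
ceil(6.7279) = 7
height (edges) = 7

7


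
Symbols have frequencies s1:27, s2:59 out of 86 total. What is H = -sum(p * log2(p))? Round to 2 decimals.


Computing entropy H = -sum(p_i * log2(p_i)):
  s1: p = 27/86 = 0.3140, -p*log2(p) = 0.5247
  s2: p = 59/86 = 0.6860, -p*log2(p) = 0.3729
H = sum of terms = 0.8976
Rounded to 2 decimals: 0.90

0.90


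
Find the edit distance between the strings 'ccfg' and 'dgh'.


Building DP table for s1='ccfg' (len 4) and s2='dgh' (len 3):
       d  g  h
    0  1  2  3
  c 1  1  2  3
  c 2  2  2  3
  f 3  3  3  3
  g 4  4  3  4
Edit distance = dp[4][3] = 4

4


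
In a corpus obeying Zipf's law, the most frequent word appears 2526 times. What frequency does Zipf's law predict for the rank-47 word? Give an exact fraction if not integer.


Zipf's law: freq(rank) = f1 / rank
f1 = 2526, rank = 47
freq = 2526 / 47
GCD(2526, 47) = 1
Simplified: 2526/47

2526/47


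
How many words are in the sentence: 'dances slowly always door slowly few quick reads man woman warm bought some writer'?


Counting words by splitting on spaces:
  Word 1: 'dances'
  Word 2: 'slowly'
  Word 3: 'always'
  Word 4: 'door'
  Word 5: 'slowly'
  Word 6: 'few'
  Word 7: 'quick'
  Word 8: 'reads'
  Word 9: 'man'
  Word 10: 'woman'
  Word 11: 'warm'
  Word 12: 'bought'
  Word 13: 'some'
  Word 14: 'writer'
Total words: 14

14


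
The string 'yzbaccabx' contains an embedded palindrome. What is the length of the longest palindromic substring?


Scanning 'yzbaccabx' for palindromic substrings.
Substring at positions 2-7: 'baccab'.
Check: reverse('baccab') = 'baccab' -> palindrome confirmed.
Neighbouring characters ('z' / 'x') break symmetry, so it cannot extend further.
No longer palindromic substring exists; longest length = 6

6


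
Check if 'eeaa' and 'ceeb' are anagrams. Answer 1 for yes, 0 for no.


Sort characters of 'eeaa': 'aaee'
Sort characters of 'ceeb': 'bcee'
Sorted forms differ -> they are NOT anagrams
Result: 0

0


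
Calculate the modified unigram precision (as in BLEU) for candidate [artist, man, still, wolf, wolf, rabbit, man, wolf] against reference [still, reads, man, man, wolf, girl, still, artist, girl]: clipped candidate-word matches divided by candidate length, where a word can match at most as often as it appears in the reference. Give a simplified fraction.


Reference word counts: {'artist': 1, 'girl': 2, 'man': 2, 'reads': 1, 'still': 2, 'wolf': 1}
Checking each candidate word (with clipping):
  'artist' -> in reference (ref count 1, used 1/1) -> match (matches: 1)
  'man' -> in reference (ref count 2, used 1/2) -> match (matches: 2)
  'still' -> in reference (ref count 2, used 1/2) -> match (matches: 3)
  'wolf' -> in reference (ref count 1, used 1/1) -> match (matches: 4)
  'wolf' -> ref count 1 already used up (1/1) -> clipped, no match (matches: 4)
  'rabbit' -> not in reference -> no match (matches: 4)
  'man' -> in reference (ref count 2, used 2/2) -> match (matches: 5)
  'wolf' -> ref count 1 already used up (1/1) -> clipped, no match (matches: 5)
Clipped matches: 5, Candidate length: 8
Precision = 5/8

5/8


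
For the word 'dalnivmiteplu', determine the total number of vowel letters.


Scanning each character of 'dalnivmiteplu':
  Position 1: 'd' -> consonant (running count: 0)
  Position 2: 'a' -> vowel (running count: 1)
  Position 3: 'l' -> consonant (running count: 1)
  Position 4: 'n' -> consonant (running count: 1)
  Position 5: 'i' -> vowel (running count: 2)
  Position 6: 'v' -> consonant (running count: 2)
  Position 7: 'm' -> consonant (running count: 2)
  Position 8: 'i' -> vowel (running count: 3)
  Position 9: 't' -> consonant (running count: 3)
  Position 10: 'e' -> vowel (running count: 4)
  Position 11: 'p' -> consonant (running count: 4)
  Position 12: 'l' -> consonant (running count: 4)
  Position 13: 'u' -> vowel (running count: 5)
Total vowels: 5

5


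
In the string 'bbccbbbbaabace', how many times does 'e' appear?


Scanning 'bbccbbbbaabace' for 'e':
  Position 13: 'e' -> MATCH (count: 1)
Total occurrences of 'e': 1

1


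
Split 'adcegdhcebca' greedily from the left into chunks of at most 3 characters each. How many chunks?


'adcegdhcebca' has 12 characters.
Chunking with max size 3:
  Chunk 1: 'adc' (positions 0-2)
  Chunk 2: 'egd' (positions 3-5)
  Chunk 3: 'hce' (positions 6-8)
  Chunk 4: 'bca' (positions 9-11)
Total chunks: ceil(12 / 3) = 4

4


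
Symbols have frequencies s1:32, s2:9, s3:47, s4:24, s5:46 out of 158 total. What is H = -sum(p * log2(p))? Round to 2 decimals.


Computing entropy H = -sum(p_i * log2(p_i)):
  s1: p = 32/158 = 0.2025, -p*log2(p) = 0.4666
  s2: p = 9/158 = 0.0570, -p*log2(p) = 0.2355
  s3: p = 47/158 = 0.2975, -p*log2(p) = 0.5203
  s4: p = 24/158 = 0.1519, -p*log2(p) = 0.4130
  s5: p = 46/158 = 0.2911, -p*log2(p) = 0.5183
H = sum of terms = 2.1537
Rounded to 2 decimals: 2.15

2.15


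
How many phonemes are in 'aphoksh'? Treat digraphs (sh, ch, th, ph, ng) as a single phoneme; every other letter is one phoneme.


Parsing 'aphoksh' greedily, digraphs first:
  'a' -> vowel phoneme (phonemes so far: 1)
  'ph' -> digraph (1 consonant phoneme) (phonemes so far: 2)
  'o' -> vowel phoneme (phonemes so far: 3)
  'k' -> consonant phoneme (phonemes so far: 4)
  'sh' -> digraph (1 consonant phoneme) (phonemes so far: 5)
Total phonemes: 5

5


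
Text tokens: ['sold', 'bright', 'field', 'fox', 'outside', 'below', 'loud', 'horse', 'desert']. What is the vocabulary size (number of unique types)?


Listing all tokens and tracking unique types:
  Token 1: 'sold' -> NEW (unique so far: 1)
  Token 2: 'bright' -> NEW (unique so far: 2)
  Token 3: 'field' -> NEW (unique so far: 3)
  Token 4: 'fox' -> NEW (unique so far: 4)
  Token 5: 'outside' -> NEW (unique so far: 5)
  Token 6: 'below' -> NEW (unique so far: 6)
  Token 7: 'loud' -> NEW (unique so far: 7)
  Token 8: 'horse' -> NEW (unique so far: 8)
  Token 9: 'desert' -> NEW (unique so far: 9)
Unique types: ('below', 'bright', 'desert', 'field', 'fox', 'horse', 'loud', 'outside', 'sold')
Vocabulary size: 9

9


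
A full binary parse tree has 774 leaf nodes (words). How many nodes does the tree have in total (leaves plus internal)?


Leaf nodes (terminals): 774
Internal nodes = n - 1 = 774 - 1 = 773
Total = leaves + internal = 774 + 773 = 1547

1547


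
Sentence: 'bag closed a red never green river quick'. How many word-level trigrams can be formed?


Word trigrams from [8] words:
  Trigram 1: (bag closed a)
  Trigram 2: (closed a red)
  Trigram 3: (a red never)
  Trigram 4: (red never green)
  Trigram 5: (never green river)
  Trigram 6: (green river quick)
Total word trigrams: 8 - 2 = 6

6


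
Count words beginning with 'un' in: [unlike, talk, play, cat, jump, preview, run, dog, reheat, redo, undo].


Checking each word for prefix 'un':
  'unlike' -> YES, starts with 'un' (count: 1)
  'talk' -> no (count: 1)
  'play' -> no (count: 1)
  'cat' -> no (count: 1)
  'jump' -> no (count: 1)
  'preview' -> no (count: 1)
  'run' -> no (count: 1)
  'dog' -> no (count: 1)
  'reheat' -> no (count: 1)
  'redo' -> no (count: 1)
  'undo' -> YES, starts with 'un' (count: 2)
Total with prefix 'un': 2

2


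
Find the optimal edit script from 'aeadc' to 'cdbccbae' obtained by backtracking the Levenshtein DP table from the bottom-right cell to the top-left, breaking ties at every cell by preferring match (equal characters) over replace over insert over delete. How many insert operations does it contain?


Edit distance = 7. Backtracking from cell (5, 8) with preference match > replace > insert > delete,
then listing the resulting alignment 'aeadc' -> 'cdbccbae' left to right:
  Step 1: replace a->c
  Step 2: replace e->d
  Step 3: replace a->b
  Step 4: replace d->c
  Step 5: keep 'c'
  Step 6: insert 'b' [insertion #1]
  Step 7: insert 'a' [insertion #2]
  Step 8: insert 'e' [insertion #3]
Total insertions: 3

3


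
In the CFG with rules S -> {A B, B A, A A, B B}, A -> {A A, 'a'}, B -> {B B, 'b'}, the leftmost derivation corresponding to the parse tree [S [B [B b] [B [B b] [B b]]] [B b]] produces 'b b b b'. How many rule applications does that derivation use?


Every bracketed nonterminal node [X ...] in the tree is produced by exactly one rule application.
Reading the tree off as a leftmost derivation:
  Step 1: S  =>  B B   (applied S -> B B)
  Step 2: B B  =>  B B B   (applied B -> B B)
  Step 3: B B B  =>  b B B   (applied B -> b)
  Step 4: b B B  =>  b B B B   (applied B -> B B)
  Step 5: b B B B  =>  b b B B   (applied B -> b)
  Step 6: b b B B  =>  b b b B   (applied B -> b)
  Step 7: b b b B  =>  b b b b   (applied B -> b)
Final yield: b b b b
Total rewrite steps: 7

7


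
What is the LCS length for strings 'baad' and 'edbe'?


DP table for LCS of 'baad' and 'edbe':
       e  d  b  e
    0  0  0  0  0
  b 0  0  0  1  1
  a 0  0  0  1  1
  a 0  0  0  1  1
  d 0  0  1  1  1
LCS: 'b'
LCS length = 1

1


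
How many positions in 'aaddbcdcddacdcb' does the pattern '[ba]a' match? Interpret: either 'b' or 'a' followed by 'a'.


Pattern: [ba]a means either 'b' or 'a' followed by 'a'.
Scanning 'aaddbcdcddacdcb' position-by-position:
  Pos 0: window 'aa' -> MATCH
  Pos 1: window 'ad' -> no
  Pos 2: window 'dd' -> no
  Pos 3: window 'db' -> no
  Pos 4: window 'bc' -> no
  Pos 5: window 'cd' -> no
  Pos 6: window 'dc' -> no
  Pos 7: window 'cd' -> no
  Pos 8: window 'dd' -> no
  Pos 9: window 'da' -> no
  Pos 10: window 'ac' -> no
  Pos 11: window 'cd' -> no
  Pos 12: window 'dc' -> no
  Pos 13: window 'cb' -> no
  Pos 14: window 'b' -> no
Total matches: 1

1


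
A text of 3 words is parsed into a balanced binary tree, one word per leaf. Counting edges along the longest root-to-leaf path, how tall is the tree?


In a balanced binary tree with n leaves the deepest leaf is ceil(log2(n)) edges below the root.
log2(3) = 1.5850
ceil(1.5850) = 2
height (edges) = 2

2


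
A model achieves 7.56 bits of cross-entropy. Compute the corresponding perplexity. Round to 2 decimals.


Perplexity formula: PP = 2^H
H = 7.56
PP = 2^7.56
Decompose: 2^7.56 = 2^7 * 2^0.56
2^7 = 128, 2^0.56 ~ 1.4742692
PP ~ 128 * 1.4742692 = 188.7064576
Rounded to 2 decimals: 188.71

188.71


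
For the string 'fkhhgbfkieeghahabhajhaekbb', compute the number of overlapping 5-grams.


String 'fkhhgbfkieeghahabhajhaekbb' has length L = 26.
Number of overlapping n-grams = L - n + 1
Substituting: 26 - 5 + 1 = 22

22


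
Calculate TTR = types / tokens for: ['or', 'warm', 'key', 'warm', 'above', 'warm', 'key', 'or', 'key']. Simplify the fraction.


Tokens: 9
Unique types: ('above', 'key', 'or', 'warm') = 4
TTR = 4/9
Already in lowest terms.

4/9


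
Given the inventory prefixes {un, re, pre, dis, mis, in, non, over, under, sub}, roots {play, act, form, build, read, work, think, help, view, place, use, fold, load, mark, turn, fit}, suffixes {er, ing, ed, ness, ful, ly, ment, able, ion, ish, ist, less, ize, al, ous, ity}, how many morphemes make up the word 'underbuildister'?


Segmenting 'underbuildister' against the inventory:
  'under' -> prefix (morpheme 1)
  'build' -> root (morpheme 2)
  'ist' -> suffix (morpheme 3)
  'er' -> suffix (morpheme 4)
Total morphemes: 4

4


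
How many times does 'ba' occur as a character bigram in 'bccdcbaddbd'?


Scanning 'bccdcbaddbd' for bigram 'ba':
  Position 0: 'bc' -> no
  Position 1: 'cc' -> no
  Position 2: 'cd' -> no
  Position 3: 'dc' -> no
  Position 4: 'cb' -> no
  Position 5: 'ba' -> MATCH
  Position 6: 'ad' -> no
  Position 7: 'dd' -> no
  Position 8: 'db' -> no
  Position 9: 'bd' -> no
Total matches: 1

1
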